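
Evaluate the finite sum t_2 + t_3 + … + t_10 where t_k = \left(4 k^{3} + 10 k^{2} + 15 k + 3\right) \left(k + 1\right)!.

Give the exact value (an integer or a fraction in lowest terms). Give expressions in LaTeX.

Σ = 220819737534

Compute t_(k+1)/t_k: get (4*k**4 + 30*k**3 + 91*k**2 + 126*k + 64)/(4*k**3 + 10*k**2 + 15*k + 3).
So A=k + 2 and B=1, with C=k**3 + 5*k**2/2 + 15*k/4 + 3/4.
f must satisfy (k + 2)·f(k+1) − (1)·f(k) = k**3 + 5*k**2/2 + 15*k/4 + 3/4.
Bound: deg f ≤ 2.
Coefficient equations give f(k) = (4*k**2 - 2*k - 1)/4.
Then R = B(k−1)f/C = (4*k**2 - 2*k - 1)/(4*k**3 + 10*k**2 + 15*k + 3), so s_k = R(k)·t_k = (4*k**2 - 2*k - 1)*factorial(k + 1).
Δs = (4*k**3 + 10*k**2 + 15*k + 3)*factorial(k + 1), as required.
Σ_(k=2)^(10) t_k = s_(11) − s_(2) = 220819737600 − (66) = 220819737534.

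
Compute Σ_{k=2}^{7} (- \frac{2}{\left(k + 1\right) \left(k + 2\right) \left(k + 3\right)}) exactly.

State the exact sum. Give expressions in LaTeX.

r(k) = (k + 1)/(k + 4) after simplifying.
Gosper form: A/B · C(k+1)/C(k) with A=k + 1, B=k + 4, C=1.
Key eq: (k + 1)·f(k+1) = (k + 3)·f(k) + (1).
d = 2 from the (1,1,0) case.
Solving with deg f ≤ 2: f(k) = k*(k + 3)/4.
Get s_k = R·t_k = k*(-k - 3)/(2*(k + 1)*(k + 2)) with R(k) = B(k−1)f(k)/C(k) = k*(k + 3)**2/4.
Δs = -2/(k**3 + 6*k**2 + 11*k + 6), as required.
Evaluate s at k=8 and k=2: -22/45 and -5/12; difference -13/180.

Σ = -13/180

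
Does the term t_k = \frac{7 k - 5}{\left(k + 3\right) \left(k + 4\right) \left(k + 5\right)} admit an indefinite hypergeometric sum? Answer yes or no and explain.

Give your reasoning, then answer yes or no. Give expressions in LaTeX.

Yes. s_k = \frac{k \left(2 k - 7\right)}{3 \left(k + 3\right) \left(k + 4\right)}.

The ratio is (k + 3)*(7*k + 2)/((k + 6)*(7*k - 5)).
Factor: A=k + 3; B=k + 6; C=k - 5/7.
Set up (k + 3)·f(k+1) − (k + 5)·f(k) − (k - 5/7) = 0.
From deg A=1, deg B=1, deg C=1: d=2.
Coefficient equations give f(k) = k*(2*k - 7)/21.
Then R = B(k−1)f/C = k*(k + 5)*(2*k - 7)/(3*(7*k - 5)), so s_k = R(k)·t_k = k*(2*k - 7)/(3*(k + 3)*(k + 4)).
s_(k+1) − s_k = (7*k - 5)/(k**3 + 12*k**2 + 47*k + 60) = t_k.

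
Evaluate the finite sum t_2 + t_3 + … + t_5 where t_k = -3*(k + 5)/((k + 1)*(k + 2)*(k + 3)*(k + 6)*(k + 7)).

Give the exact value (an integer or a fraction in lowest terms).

Compute t_(k+1)/t_k: get (k + 1)*(k + 6)**2/((k + 4)*(k + 5)*(k + 8)).
Gosper form: A/B · C(k+1)/C(k) with A=k + 1, B=k + 8, C=k**3 + 14*k**2 + 65*k + 100.
Key eq: (k + 1)·f(k+1) = (k + 7)·f(k) + (k**3 + 14*k**2 + 65*k + 100).
Degrees (1,1,3) ⇒ d ≤ 6.
Solving with deg f ≤ 6: f(k) = k*(k + 3)*(k + 4)**2*(k + 5)**2/36.
Get s_k = R·t_k = k*(-k**2 - 9*k - 20)/(12*(k**3 + 9*k**2 + 20*k + 12)) with R(k) = B(k−1)f(k)/C(k) = k*(k + 3)*(k + 4)*(k + 7)/36.
s_(k+1) − s_k = 3*(-k - 5)/(k**5 + 19*k**4 + 131*k**3 + 401*k**2 + 540*k + 252) = t_k.
Sum = s_(6) − s_(2); s_(6) = -55/672, s_(2) = -7/96 ⇒ -1/112.

Σ = -1/112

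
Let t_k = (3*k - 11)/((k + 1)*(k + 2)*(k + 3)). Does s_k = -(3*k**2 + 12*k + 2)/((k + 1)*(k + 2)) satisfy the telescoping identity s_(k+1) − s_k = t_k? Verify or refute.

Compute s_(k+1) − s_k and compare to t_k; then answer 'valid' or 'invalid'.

s_(k+1) = (-12*k - 3*(k + 1)**2 - 14)/((k + 2)*(k + 3))
s_(k+1) − s_k = (3*k - 11)/(k**3 + 6*k**2 + 11*k + 6)
(s_(k+1) − s_k) − t_k = 0

valid (s_(k+1) − s_k reduces to t_k)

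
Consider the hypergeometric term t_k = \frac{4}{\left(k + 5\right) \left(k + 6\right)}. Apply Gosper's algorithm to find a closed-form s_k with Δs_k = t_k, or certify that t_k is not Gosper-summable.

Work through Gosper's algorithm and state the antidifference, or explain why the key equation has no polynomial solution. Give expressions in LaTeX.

Step 1: r(k) = (k + 5)/(k + 7).
Normal form (A,B,C) = (k + 5, k + 7, 1).
Need (k + 5)·f(k+1) − (k + 6)·f(k) = 1.
d = 1 from the (1,1,0) case.
Solving with deg f ≤ 1: f(k) = k/5.
So s_k = (B(k−1)f/C)·t_k = (k*(k + 6)/5)·t_k = 4*k/(5*(k + 5)).
Verify: 4/(k**2 + 11*k + 30) matches t_k.

s_k = \frac{4 k}{5 \left(k + 5\right)}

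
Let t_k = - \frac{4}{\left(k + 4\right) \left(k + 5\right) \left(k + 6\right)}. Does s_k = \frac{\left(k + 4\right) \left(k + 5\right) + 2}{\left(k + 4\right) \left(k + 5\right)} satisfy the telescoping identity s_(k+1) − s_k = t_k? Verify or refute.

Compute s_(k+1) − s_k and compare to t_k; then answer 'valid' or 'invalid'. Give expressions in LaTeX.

s_(k+1) = ((k + 5)*(k + 6) + 2)/((k + 5)*(k + 6))
s_(k+1) − s_k = -4/(k**3 + 15*k**2 + 74*k + 120)
(s_(k+1) − s_k) − t_k = 0

valid (s_(k+1) − s_k reduces to t_k)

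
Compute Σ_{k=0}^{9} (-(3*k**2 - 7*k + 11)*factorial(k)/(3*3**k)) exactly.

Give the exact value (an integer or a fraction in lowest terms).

Σ = -1167716/729

Step 1: r(k) = (k + 1)*(-7*k + 3*(k + 1)**2 + 4)/(3*(3*k**2 - 7*k + 11)).
A = k/3 + 1/3, B = 1, C = k**2 - 7*k/3 + 11/3.
f must satisfy (k/3 + 1/3)·f(k+1) − (1)·f(k) = k**2 - 7*k/3 + 11/3.
deg f ≤ 1 (via 1,0,2).
Solving with deg f ≤ 1: f(k) = 3*k - 4.
Get s_k = R·t_k = -(3*k - 4)*factorial(k)/3**k with R(k) = B(k−1)f(k)/C(k) = 3*(3*k - 4)/(3*k**2 - 7*k + 11).
s_(k+1) − s_k = -(3*k**2 - 7*k + 11)*factorial(k)/(3*3**k) = t_k.
Sum = s_(10) − s_(0); s_(10) = -1164800/729, s_(0) = 4 ⇒ -1167716/729.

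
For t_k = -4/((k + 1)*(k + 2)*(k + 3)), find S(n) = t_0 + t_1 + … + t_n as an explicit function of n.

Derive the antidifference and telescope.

S(n) = (-n**2 - 5*n - 4)/(n**2 + 5*n + 6)

r(k) = (k + 1)/(k + 4) after simplifying.
Gosper form: A/B · C(k+1)/C(k) with A=k + 1, B=k + 4, C=1.
Solve (k + 1)·f(k+1) − (k + 3)·f(k) = 1.
From deg A=1, deg B=1, deg C=0: d=2.
Coefficient equations give f(k) = k*(k + 3)/4.
R(k) = B(k−1)·f(k)/C(k) = k*(k + 3)**2/4; s_k = R·t_k = k*(-k - 3)/((k + 1)*(k + 2)).
Δs = -4/(k**3 + 6*k**2 + 11*k + 6), as required.
Evaluate: s_(n+1) = (-n**2 - 5*n - 4)/(n**2 + 5*n + 6); subtract s_(0) = 0 ⇒ S(n) = (-n**2 - 5*n - 4)/(n**2 + 5*n + 6).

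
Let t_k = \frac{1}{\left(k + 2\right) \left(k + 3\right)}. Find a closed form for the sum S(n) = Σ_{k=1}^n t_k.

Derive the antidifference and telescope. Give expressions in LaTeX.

S(n) = \frac{n}{3 \left(n + 3\right)}

t_(k+1)/t_k = (k + 2)/(k + 4).
Factor: A=k + 2; B=k + 4; C=1.
Set up (k + 2)·f(k+1) − (k + 3)·f(k) − (1) = 0.
Bound: deg f ≤ 1.
Solve for f: f(k) = k/2 (degree 1 ≤ 1).
R(k) = B(k−1)·f(k)/C(k) = k*(k + 3)/2; s_k = R·t_k = k/(2*(k + 2)).
Verify: 1/(k**2 + 5*k + 6) matches t_k.
Telescope: S(n) = s_(n+1) − s_(1) = (n + 1)/(2*(n + 3)) − (1/6) = n/(3*(n + 3)).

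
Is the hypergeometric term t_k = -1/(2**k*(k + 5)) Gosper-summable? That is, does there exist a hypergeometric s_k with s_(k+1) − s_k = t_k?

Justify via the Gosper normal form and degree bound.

r(k) = (k + 5)/(2*(k + 6)) after simplifying.
A = k/2 + 5/2, B = k + 6, C = 1.
Key eq: (k/2 + 5/2)·f(k+1) = (k + 5)·f(k) + (1).
Degrees (1,1,0) ⇒ d ≤ -1.
deg f ≤ -1 is impossible — no certificate.

No — key equation has no polynomial f.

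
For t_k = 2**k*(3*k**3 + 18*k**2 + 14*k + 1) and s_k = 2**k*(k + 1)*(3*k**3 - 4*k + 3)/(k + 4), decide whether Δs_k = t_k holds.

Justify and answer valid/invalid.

Invalid: residual 2**k*(-9*k**4 - 81*k**3 - 258*k**2 - 183*k - 3)/(k**2 + 9*k + 20) ≠ 0.

s_(k+1) = -2**(k + 1)*(k + 2)*(4*k - 3*(k + 1)**3 + 1)/(k + 5)
s_(k+1) − s_k = 2**k*(3*k**5 + 36*k**4 + 155*k**3 + 229*k**2 + 106*k + 17)/(k**2 + 9*k + 20)
(s_(k+1) − s_k) − t_k = 2**k*(-9*k**4 - 81*k**3 - 258*k**2 - 183*k - 3)/(k**2 + 9*k + 20)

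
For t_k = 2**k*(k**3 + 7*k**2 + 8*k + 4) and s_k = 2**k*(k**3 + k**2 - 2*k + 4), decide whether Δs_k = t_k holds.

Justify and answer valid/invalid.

valid; difference matches t_k

s_(k+1) = 2**(k + 1)*(k**3 + 4*k**2 + 3*k + 4)
s_(k+1) − s_k = 2**k*(k**3 + 7*k**2 + 8*k + 4)
(s_(k+1) − s_k) − t_k = 0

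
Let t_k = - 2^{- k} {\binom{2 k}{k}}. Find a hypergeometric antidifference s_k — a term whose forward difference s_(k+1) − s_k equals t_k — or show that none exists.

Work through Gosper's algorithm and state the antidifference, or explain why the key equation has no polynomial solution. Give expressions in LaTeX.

not Gosper-summable; s_k does not exist

The ratio is (2*k + 1)/(k + 1).
Take A(k)=2*k + 1, B(k)=k + 1, C(k)=1.
Key eq: (2*k + 1)·f(k+1) = (k)·f(k) + (1).
deg f ≤ -1 (via 1,1,0).
Negative degree bound (-1): no f exists, t_k not Gosper-summable.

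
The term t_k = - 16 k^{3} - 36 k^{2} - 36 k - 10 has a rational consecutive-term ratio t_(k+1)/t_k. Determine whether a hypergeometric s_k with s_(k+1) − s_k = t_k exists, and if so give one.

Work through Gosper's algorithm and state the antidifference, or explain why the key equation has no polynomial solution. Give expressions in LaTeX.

s_k = 2 k \left(- 2 k^{3} - 2 k^{2} - 2 k + 1\right)

Step 1: r(k) = (8*k**3 + 42*k**2 + 78*k + 49)/(8*k**3 + 18*k**2 + 18*k + 5).
Factor: A=1; B=1; C=k**3 + 9*k**2/4 + 9*k/4 + 5/8.
Key eq: (1)·f(k+1) = (1)·f(k) + (k**3 + 9*k**2/4 + 9*k/4 + 5/8).
deg f ≤ 4 (via 0,0,3).
Coefficient equations give f(k) = k*(2*k**3 + 2*k**2 + 2*k - 1)/8.
So s_k = (B(k−1)f/C)·t_k = (k*(2*k**3 + 2*k**2 + 2*k - 1)/(8*k**3 + 18*k**2 + 18*k + 5))·t_k = 2*k*(-2*k**3 - 2*k**2 - 2*k + 1).
s_(k+1) − s_k = -16*k**3 - 36*k**2 - 36*k - 10 = t_k.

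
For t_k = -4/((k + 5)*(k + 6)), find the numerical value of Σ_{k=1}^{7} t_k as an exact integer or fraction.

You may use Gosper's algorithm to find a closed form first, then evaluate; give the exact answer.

Σ = -14/39

r(k) = (k + 5)/(k + 7) after simplifying.
A = k + 5, B = k + 7, C = 1.
Set up (k + 5)·f(k+1) − (k + 6)·f(k) − (1) = 0.
deg f ≤ 1 (via 1,1,0).
Match coefficients ⇒ f(k) = k/5.
So s_k = (B(k−1)f/C)·t_k = (k*(k + 6)/5)·t_k = -4*k/(5*k + 25).
s_(k+1) − s_k = -4/(k**2 + 11*k + 30) = t_k.
Telescoping: Σ = s_(8) − s_(1) = -32/65 − (-2/15) = -14/39.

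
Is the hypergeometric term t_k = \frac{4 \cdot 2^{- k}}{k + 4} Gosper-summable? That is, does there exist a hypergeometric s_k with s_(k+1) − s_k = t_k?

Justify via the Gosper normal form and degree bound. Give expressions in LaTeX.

r(k) = (k + 4)/(2*(k + 5)) after simplifying.
Gosper form: A/B · C(k+1)/C(k) with A=k/2 + 2, B=k + 5, C=1.
Set up (k/2 + 2)·f(k+1) − (k + 4)·f(k) − (1) = 0.
Degrees (1,1,0) ⇒ d ≤ -1.
Bound -1 < 0, so the key equation has no polynomial solution.

No — negative degree bound, so no certificate f.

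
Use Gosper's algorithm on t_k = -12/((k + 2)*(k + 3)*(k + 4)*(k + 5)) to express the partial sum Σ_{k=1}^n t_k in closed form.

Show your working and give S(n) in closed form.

S(n) = n*(-n**2 - 12*n - 47)/(15*(n**3 + 12*n**2 + 47*n + 60))

Compute t_(k+1)/t_k: get (k + 2)/(k + 6).
So A=k + 2 and B=k + 6, with C=1.
Need (k + 2)·f(k+1) − (k + 5)·f(k) = 1.
Degrees (1,1,0) ⇒ d ≤ 3.
Match coefficients ⇒ f(k) = k*(k**2 + 9*k + 26)/72.
R(k) = B(k−1)·f(k)/C(k) = k*(k + 5)*(k**2 + 9*k + 26)/72; s_k = R·t_k = k*(-k**2 - 9*k - 26)/(6*(k + 2)*(k + 3)*(k + 4)).
s_(k+1) − s_k = -12/(k**4 + 14*k**3 + 71*k**2 + 154*k + 120) = t_k.
Evaluate: s_(n+1) = (-n**3 - 12*n**2 - 47*n - 36)/(6*(n**3 + 12*n**2 + 47*n + 60)); subtract s_(1) = -1/10 ⇒ S(n) = n*(-n**2 - 12*n - 47)/(15*(n**3 + 12*n**2 + 47*n + 60)).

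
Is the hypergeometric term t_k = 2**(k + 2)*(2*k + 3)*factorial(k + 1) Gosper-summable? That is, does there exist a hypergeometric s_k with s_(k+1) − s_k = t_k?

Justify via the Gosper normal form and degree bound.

Yes. s_k = 2**(k + 2)*factorial(k + 1).

r(k) = 2*(k + 2)*(2*k + 5)/(2*k + 3) after simplifying.
Factor: A=2*k + 4; B=1; C=k + 3/2.
Need (2*k + 4)·f(k+1) − (1)·f(k) = k + 3/2.
Degrees (1,0,1) ⇒ d ≤ 0.
Solving with deg f ≤ 0: f(k) = 1/2.
Get s_k = R·t_k = 2**(k + 2)*factorial(k + 1) with R(k) = B(k−1)f(k)/C(k) = 1/(2*k + 3).
Δs = 2**(k + 2)*(2*k + 3)*factorial(k + 1), as required.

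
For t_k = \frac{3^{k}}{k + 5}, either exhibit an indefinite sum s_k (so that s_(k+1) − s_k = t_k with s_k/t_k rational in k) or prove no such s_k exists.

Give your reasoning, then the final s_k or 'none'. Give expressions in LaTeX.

none — t_k is not Gosper-summable

Step 1: r(k) = 3*(k + 5)/(k + 6).
So A=3*k + 15 and B=k + 6, with C=1.
Key eq: (3*k + 15)·f(k+1) = (k + 5)·f(k) + (1).
deg f ≤ -1 (via 1,1,0).
Negative degree bound (-1): no f exists, t_k not Gosper-summable.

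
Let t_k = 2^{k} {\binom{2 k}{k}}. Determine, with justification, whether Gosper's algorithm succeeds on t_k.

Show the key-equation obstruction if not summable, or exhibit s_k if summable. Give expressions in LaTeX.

Compute t_(k+1)/t_k: get 4*(2*k + 1)/(k + 1).
Take A(k)=8*k + 4, B(k)=k + 1, C(k)=1.
Set up (8*k + 4)·f(k+1) − (k)·f(k) − (1) = 0.
deg f ≤ -1 (via 1,1,0).
Bound -1 < 0, so the key equation has no polynomial solution.

No — t_k has no hypergeometric antidifference.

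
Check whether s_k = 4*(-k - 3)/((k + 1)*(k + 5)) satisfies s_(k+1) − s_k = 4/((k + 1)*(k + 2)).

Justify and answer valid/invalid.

s_(k+1) = 4*(-k - 4)/((k + 2)*(k + 6))
s_(k+1) − s_k = 4*(k**2 + 7*k + 16)/(k**4 + 14*k**3 + 65*k**2 + 112*k + 60)
(s_(k+1) − s_k) − t_k = 8*(-2*k - 7)/(k**4 + 14*k**3 + 65*k**2 + 112*k + 60)

Invalid: residual 8*(-2*k - 7)/(k**4 + 14*k**3 + 65*k**2 + 112*k + 60) ≠ 0.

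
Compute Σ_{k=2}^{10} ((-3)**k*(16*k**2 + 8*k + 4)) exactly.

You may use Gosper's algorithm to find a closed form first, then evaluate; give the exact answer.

t_(k+1)/t_k = 3*(-4*k**2 - 10*k - 7)/(4*k**2 + 2*k + 1).
A = -3, B = 1, C = k**2 + k/2 + 1/4.
Key eq: (-3)·f(k+1) = (1)·f(k) + (k**2 + k/2 + 1/4).
Degrees (0,0,2) ⇒ d ≤ 2.
A polynomial solution: f(k) = -(2*k - 1)**2/16.
Get s_k = R·t_k = (-3)**k*(-4*k**2 + 4*k - 1) with R(k) = B(k−1)f(k)/C(k) = -(2*k - 1)**2/(4*(4*k**2 + 2*k + 1)).
Δs = (-3)**k*(16*k**2 + 8*k + 4), as required.
Telescoping: Σ = s_(11) − s_(2) = 78121827 − (-81) = 78121908.

Σ = 78121908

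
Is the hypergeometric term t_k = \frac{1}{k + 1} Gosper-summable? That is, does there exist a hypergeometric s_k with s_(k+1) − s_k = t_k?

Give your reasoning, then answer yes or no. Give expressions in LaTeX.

No. Not Gosper-summable.

Compute t_(k+1)/t_k: get (k + 1)/(k + 2).
Gosper form: A/B · C(k+1)/C(k) with A=k + 1, B=k + 2, C=1.
Set up (k + 1)·f(k+1) − (k + 1)·f(k) − (1) = 0.
Degrees (1,1,0) ⇒ d ≤ 0.
Write f(k) = c0. Then LHS − RHS = -1, requiring -1 = 0: contradictory. No certificate.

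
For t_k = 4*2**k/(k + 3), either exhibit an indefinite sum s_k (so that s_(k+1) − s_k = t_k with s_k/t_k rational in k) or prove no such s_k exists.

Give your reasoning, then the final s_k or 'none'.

none (Gosper's algorithm certifies no s_k)

The ratio is 2*(k + 3)/(k + 4).
Take A(k)=2*k + 6, B(k)=k + 4, C(k)=1.
f must satisfy (2*k + 6)·f(k+1) − (k + 3)·f(k) = 1.
deg f ≤ -1 (via 1,1,0).
deg f ≤ -1 is impossible — no certificate.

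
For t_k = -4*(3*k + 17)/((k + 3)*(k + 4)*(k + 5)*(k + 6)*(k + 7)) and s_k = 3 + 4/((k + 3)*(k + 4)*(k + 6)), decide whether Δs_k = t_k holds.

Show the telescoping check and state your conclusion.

s_(k+1) = 3 + 4/((k + 4)*(k + 5)*(k + 7))
s_(k+1) − s_k = 4*(-3*k - 17)/(k**5 + 25*k**4 + 245*k**3 + 1175*k**2 + 2754*k + 2520)
(s_(k+1) − s_k) − t_k = 0

Valid: the claim telescopes to t_k.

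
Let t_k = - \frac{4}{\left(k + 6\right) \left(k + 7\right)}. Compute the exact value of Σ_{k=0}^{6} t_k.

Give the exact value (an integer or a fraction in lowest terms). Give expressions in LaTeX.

Compute t_(k+1)/t_k: get (k + 6)/(k + 8).
Take A(k)=k + 6, B(k)=k + 8, C(k)=1.
Set up (k + 6)·f(k+1) − (k + 7)·f(k) − (1) = 0.
Degrees (1,1,0) ⇒ d ≤ 1.
A polynomial solution: f(k) = k/6.
Get s_k = R·t_k = -2*k/(3*k + 18) with R(k) = B(k−1)f(k)/C(k) = k*(k + 7)/6.
s_(k+1) − s_k = -4/(k**2 + 13*k + 42) = t_k.
Telescoping: Σ = s_(7) − s_(0) = -14/39 − (0) = -14/39.

Σ = -14/39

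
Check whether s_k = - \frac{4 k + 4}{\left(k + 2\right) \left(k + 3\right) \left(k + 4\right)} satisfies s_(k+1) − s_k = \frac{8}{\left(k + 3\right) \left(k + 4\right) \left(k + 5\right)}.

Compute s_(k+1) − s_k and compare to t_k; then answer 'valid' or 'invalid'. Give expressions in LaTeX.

s_(k+1) = 4*(-k - 2)/((k + 3)*(k + 4)*(k + 5))
s_(k+1) − s_k = 4*(2*k + 1)/(k**4 + 14*k**3 + 71*k**2 + 154*k + 120)
(s_(k+1) − s_k) − t_k = -12/(k**4 + 14*k**3 + 71*k**2 + 154*k + 120)

Invalid: residual - \frac{12}{k^{4} + 14 k^{3} + 71 k^{2} + 154 k + 120} ≠ 0.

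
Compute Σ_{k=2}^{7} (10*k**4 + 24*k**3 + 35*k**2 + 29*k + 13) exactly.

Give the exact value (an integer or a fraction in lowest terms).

t_(k+1)/t_k = (10*k**4 + 64*k**3 + 167*k**2 + 211*k + 111)/(10*k**4 + 24*k**3 + 35*k**2 + 29*k + 13).
Take A(k)=1, B(k)=1, C(k)=k**4 + 12*k**3/5 + 7*k**2/2 + 29*k/10 + 13/10.
f must satisfy (1)·f(k+1) − (1)·f(k) = k**4 + 12*k**3/5 + 7*k**2/2 + 29*k/10 + 13/10.
Degrees (0,0,4) ⇒ d ≤ 5.
A polynomial solution: f(k) = k*(2*k**4 + k**3 + 3*k**2 + 3*k + 4)/10.
So s_k = (B(k−1)f/C)·t_k = (k*(2*k**4 + k**3 + 3*k**2 + 3*k + 4)/(10*k**4 + 24*k**3 + 35*k**2 + 29*k + 13))·t_k = k*(2*k**4 + k**3 + 3*k**2 + 3*k + 4).
s_(k+1) − s_k = 10*k**4 + 24*k**3 + 35*k**2 + 29*k + 13 = t_k.
Evaluate s at k=8 and k=2: 71392 and 124; difference 71268.

Σ = 71268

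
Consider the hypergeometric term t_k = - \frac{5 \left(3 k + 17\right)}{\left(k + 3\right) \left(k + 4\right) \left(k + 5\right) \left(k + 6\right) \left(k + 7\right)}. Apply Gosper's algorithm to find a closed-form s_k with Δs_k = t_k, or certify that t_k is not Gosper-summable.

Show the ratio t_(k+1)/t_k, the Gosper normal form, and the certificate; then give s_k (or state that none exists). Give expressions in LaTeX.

Ratio r(k) = (k + 3)*(3*k + 20)/((k + 8)*(3*k + 17)).
Gosper form: A/B · C(k+1)/C(k) with A=k + 3, B=k + 8, C=k + 17/3.
Key eq: (k + 3)·f(k+1) = (k + 7)·f(k) + (k + 17/3).
Bound: deg f ≤ 4.
A polynomial solution: f(k) = k*(k + 5)*(k**2 + 13*k + 54)/216.
Certificate R = B(k−1)f/C = k*(k + 5)*(k + 7)*(k**2 + 13*k + 54)/(72*(3*k + 17)) gives s_k = 5*k*(-k**2 - 13*k - 54)/(72*(k**3 + 13*k**2 + 54*k + 72)).
Verify: 5*(-3*k - 17)/(k**5 + 25*k**4 + 245*k**3 + 1175*k**2 + 2754*k + 2520) matches t_k.

s_k = \frac{5 k \left(- k^{2} - 13 k - 54\right)}{72 \left(k^{3} + 13 k^{2} + 54 k + 72\right)}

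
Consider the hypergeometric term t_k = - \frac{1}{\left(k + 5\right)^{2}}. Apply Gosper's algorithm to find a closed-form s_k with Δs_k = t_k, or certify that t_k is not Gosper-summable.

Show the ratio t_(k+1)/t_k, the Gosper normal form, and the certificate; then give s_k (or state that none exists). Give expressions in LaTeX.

t_(k+1)/t_k = (k + 5)**2/(k + 6)**2.
A = k**2 + 10*k + 25, B = k**2 + 12*k + 36, C = 1.
Key eq: (k**2 + 10*k + 25)·f(k+1) = (k**2 + 10*k + 25)·f(k) + (1).
deg f ≤ 0 (via 2,2,0).
f = c0 ⇒ A·f(k+1) − B(k−1)·f(k) − C = -1. The system {-1 = 0} is inconsistent; no antidifference.

no hypergeometric antidifference exists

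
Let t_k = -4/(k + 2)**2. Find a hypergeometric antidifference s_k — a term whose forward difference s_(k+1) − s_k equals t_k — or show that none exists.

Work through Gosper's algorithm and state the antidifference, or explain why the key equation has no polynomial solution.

Ratio r(k) = (k + 2)**2/(k + 3)**2.
So A=k**2 + 4*k + 4 and B=k**2 + 6*k + 9, with C=1.
Set up (k**2 + 4*k + 4)·f(k+1) − (k**2 + 4*k + 4)·f(k) − (1) = 0.
Bound: deg f ≤ 0.
Generic f = c0 gives residual -1; -1 = 0 cannot hold, so t_k is not Gosper-summable.

none — t_k is not Gosper-summable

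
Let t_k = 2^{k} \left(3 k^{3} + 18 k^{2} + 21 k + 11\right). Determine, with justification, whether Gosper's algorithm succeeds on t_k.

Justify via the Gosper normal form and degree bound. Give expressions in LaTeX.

r(k) = 2*(3*k**3 + 27*k**2 + 66*k + 53)/(3*k**3 + 18*k**2 + 21*k + 11) after simplifying.
Factor: A=2; B=1; C=k**3 + 6*k**2 + 7*k + 11/3.
Key eq: (2)·f(k+1) = (1)·f(k) + (k**3 + 6*k**2 + 7*k + 11/3).
From deg A=0, deg B=0, deg C=3: d=3.
Coefficient equations give f(k) = (3*k**3 + 3*k - 1)/3.
R(k) = B(k−1)·f(k)/C(k) = (3*k**3 + 3*k - 1)/(3*k**3 + 18*k**2 + 21*k + 11); s_k = R·t_k = 2**k*(3*k**3 + 3*k - 1).
Δs = 2**k*(3*k**3 + 18*k**2 + 21*k + 11), as required.

Yes. s_k = 2^{k} \left(3 k^{3} + 3 k - 1\right).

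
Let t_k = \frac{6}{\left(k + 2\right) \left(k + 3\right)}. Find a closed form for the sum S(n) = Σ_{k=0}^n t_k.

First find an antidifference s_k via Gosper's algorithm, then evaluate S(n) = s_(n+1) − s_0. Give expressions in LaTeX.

Compute t_(k+1)/t_k: get (k + 2)/(k + 4).
Factor: A=k + 2; B=k + 4; C=1.
Key eq: (k + 2)·f(k+1) = (k + 3)·f(k) + (1).
Degrees (1,1,0) ⇒ d ≤ 1.
Coefficient equations give f(k) = k/2.
Get s_k = R·t_k = 3*k/(k + 2) with R(k) = B(k−1)f(k)/C(k) = k*(k + 3)/2.
Verify: 6/(k**2 + 5*k + 6) matches t_k.
s_(n+1) = 3*(n + 1)/(n + 3) and s_(0) = 0, so S(n) = 3*(n + 1)/(n + 3).

S(n) = \frac{3 \left(n + 1\right)}{n + 3}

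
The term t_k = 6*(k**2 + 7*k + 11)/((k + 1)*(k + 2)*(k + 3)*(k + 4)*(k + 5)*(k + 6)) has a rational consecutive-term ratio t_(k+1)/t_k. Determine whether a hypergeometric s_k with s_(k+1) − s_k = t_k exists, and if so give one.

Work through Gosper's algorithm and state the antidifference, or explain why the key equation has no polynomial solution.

s_k = 2*k*(k**2 + 9*k + 23)/(15*(k**3 + 9*k**2 + 23*k + 15))

Compute t_(k+1)/t_k: get (k + 1)*(7*k + (k + 1)**2 + 18)/((k + 7)*(k**2 + 7*k + 11)).
Factor: A=k + 1; B=k + 7; C=k**2 + 7*k + 11.
f must satisfy (k + 1)·f(k+1) − (k + 6)·f(k) = k**2 + 7*k + 11.
d = 5 from the (1,1,2) case.
Solve for f: f(k) = k*(k + 2)*(k + 4)*(k**2 + 9*k + 23)/45 (degree 5 ≤ 5).
Get s_k = R·t_k = 2*k*(k**2 + 9*k + 23)/(15*(k**3 + 9*k**2 + 23*k + 15)) with R(k) = B(k−1)f(k)/C(k) = k*(k + 2)*(k + 4)*(k + 6)*(k**2 + 9*k + 23)/(45*(k**2 + 7*k + 11)).
Δs = 6*(k**2 + 7*k + 11)/(k**6 + 21*k**5 + 175*k**4 + 735*k**3 + 1624*k**2 + 1764*k + 720), as required.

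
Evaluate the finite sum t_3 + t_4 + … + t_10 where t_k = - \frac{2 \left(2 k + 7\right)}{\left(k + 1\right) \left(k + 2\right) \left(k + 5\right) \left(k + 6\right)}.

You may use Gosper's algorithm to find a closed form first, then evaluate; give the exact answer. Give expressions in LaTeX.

Σ = -5/96

Compute t_(k+1)/t_k: get (k + 1)*(k + 5)*(2*k + 9)/((k + 3)*(k + 7)*(2*k + 7)).
A = k + 1, B = k + 7, C = k**3 + 21*k**2/2 + 73*k/2 + 42.
Need (k + 1)·f(k+1) − (k + 6)·f(k) = k**3 + 21*k**2/2 + 73*k/2 + 42.
Bound: deg f ≤ 5.
Match coefficients ⇒ f(k) = k*(k + 2)*(k + 3)*(k + 4)*(k + 6)/10.
So s_k = (B(k−1)f/C)·t_k = (k*(k + 2)*(k + 6)**2/(5*(2*k + 7)))·t_k = 2*k*(-k - 6)/(5*(k**2 + 6*k + 5)).
Check: Δs_k = 2*(-2*k - 7)/(k**4 + 14*k**3 + 65*k**2 + 112*k + 60). ✓
Σ_(k=3)^(10) t_k = s_(11) − s_(3) = -187/480 − (-27/80) = -5/96.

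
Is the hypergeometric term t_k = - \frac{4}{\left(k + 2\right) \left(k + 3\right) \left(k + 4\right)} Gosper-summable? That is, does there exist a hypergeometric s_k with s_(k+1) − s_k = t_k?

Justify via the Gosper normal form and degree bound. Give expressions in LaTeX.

Compute t_(k+1)/t_k: get (k + 2)/(k + 5).
So A=k + 2 and B=k + 5, with C=1.
Solve (k + 2)·f(k+1) − (k + 4)·f(k) = 1.
Bound: deg f ≤ 2.
Match coefficients ⇒ f(k) = k*(k + 5)/12.
So s_k = (B(k−1)f/C)·t_k = (k*(k + 4)*(k + 5)/12)·t_k = k*(-k - 5)/(3*(k + 2)*(k + 3)).
s_(k+1) − s_k = -4/(k**3 + 9*k**2 + 26*k + 24) = t_k.

Yes. s_k = \frac{k \left(- k - 5\right)}{3 \left(k + 2\right) \left(k + 3\right)}.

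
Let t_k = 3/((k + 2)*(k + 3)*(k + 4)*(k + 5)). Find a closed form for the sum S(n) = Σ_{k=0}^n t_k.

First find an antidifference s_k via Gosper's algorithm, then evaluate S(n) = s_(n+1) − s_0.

S(n) = (n**3 + 12*n**2 + 47*n + 36)/(24*(n**3 + 12*n**2 + 47*n + 60))

The ratio is (k + 2)/(k + 6).
Factor: A=k + 2; B=k + 6; C=1.
Need (k + 2)·f(k+1) − (k + 5)·f(k) = 1.
From deg A=1, deg B=1, deg C=0: d=3.
A polynomial solution: f(k) = k*(k**2 + 9*k + 26)/72.
Then R = B(k−1)f/C = k*(k + 5)*(k**2 + 9*k + 26)/72, so s_k = R(k)·t_k = k*(k**2 + 9*k + 26)/(24*(k + 2)*(k + 3)*(k + 4)).
Check: Δs_k = 3/(k**4 + 14*k**3 + 71*k**2 + 154*k + 120). ✓
s_(n+1) = (n**3 + 12*n**2 + 47*n + 36)/(24*(n**3 + 12*n**2 + 47*n + 60)) and s_(0) = 0, so S(n) = (n**3 + 12*n**2 + 47*n + 36)/(24*(n**3 + 12*n**2 + 47*n + 60)).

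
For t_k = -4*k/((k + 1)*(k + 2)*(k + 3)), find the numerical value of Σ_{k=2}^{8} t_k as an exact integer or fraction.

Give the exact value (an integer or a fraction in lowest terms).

Σ = -161/330

Compute t_(k+1)/t_k: get (k + 1)**2/(k*(k + 4)).
Normal form (A,B,C) = (k + 1, k + 4, k).
Set up (k + 1)·f(k+1) − (k + 3)·f(k) − (k) = 0.
d = 2 from the (1,1,1) case.
Solving with deg f ≤ 2: f(k) = k*(k - 1)/4.
Then R = B(k−1)f/C = (k - 1)*(k + 3)/4, so s_k = R(k)·t_k = k*(1 - k)/((k + 1)*(k + 2)).
Check: Δs_k = -4*k/(k**3 + 6*k**2 + 11*k + 6). ✓
Σ_(k=2)^(8) t_k = s_(9) − s_(2) = -36/55 − (-1/6) = -161/330.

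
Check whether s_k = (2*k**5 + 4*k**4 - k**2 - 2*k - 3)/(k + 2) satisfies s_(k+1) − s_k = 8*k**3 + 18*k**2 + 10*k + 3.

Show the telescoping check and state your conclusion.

s_(k+1) = k*(2*k**4 + 14*k**3 + 36*k**2 + 43*k + 22)/(k + 3)
s_(k+1) − s_k = (8*k**5 + 52*k**4 + 116*k**3 + 113*k**2 + 53*k + 9)/(k**2 + 5*k + 6)
(s_(k+1) − s_k) − t_k = (-6*k**4 - 32*k**3 - 48*k**2 - 22*k - 9)/(k**2 + 5*k + 6)

Invalid: residual (-6*k**4 - 32*k**3 - 48*k**2 - 22*k - 9)/(k**2 + 5*k + 6) ≠ 0.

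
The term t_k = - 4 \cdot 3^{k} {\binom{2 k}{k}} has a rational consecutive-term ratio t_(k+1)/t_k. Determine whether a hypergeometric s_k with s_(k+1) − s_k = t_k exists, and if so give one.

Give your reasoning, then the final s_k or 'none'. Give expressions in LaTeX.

The ratio is 6*(2*k + 1)/(k + 1).
A = 12*k + 6, B = k + 1, C = 1.
Key eq: (12*k + 6)·f(k+1) = (k)·f(k) + (1).
d = -1 from the (1,1,0) case.
d = -1 < 0 ⇒ no nonzero polynomial f; not summable.

no hypergeometric antidifference exists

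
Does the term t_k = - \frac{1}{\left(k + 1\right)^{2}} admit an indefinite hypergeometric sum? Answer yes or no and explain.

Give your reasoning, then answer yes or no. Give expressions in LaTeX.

r(k) = (k + 1)**2/(k + 2)**2 after simplifying.
A = k**2 + 2*k + 1, B = k**2 + 4*k + 4, C = 1.
Need (k**2 + 2*k + 1)·f(k+1) − (k**2 + 2*k + 1)·f(k) = 1.
Degrees (2,2,0) ⇒ d ≤ 0.
Generic f = c0 gives residual -1; -1 = 0 cannot hold, so t_k is not Gosper-summable.

No; the coefficient equations for f are inconsistent.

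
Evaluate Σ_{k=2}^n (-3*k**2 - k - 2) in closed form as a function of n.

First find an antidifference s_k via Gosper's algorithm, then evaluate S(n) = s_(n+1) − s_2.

S(n) = -n**3 - 2*n**2 - 3*n + 6

Compute t_(k+1)/t_k: get (k + 3*(k + 1)**2 + 3)/(3*k**2 + k + 2).
Normal form (A,B,C) = (1, 1, k**2 + k/3 + 2/3).
Need (1)·f(k+1) − (1)·f(k) = k**2 + k/3 + 2/3.
d = 3 from the (0,0,2) case.
A polynomial solution: f(k) = k*(k**2 - k + 2)/3.
So s_k = (B(k−1)f/C)·t_k = (k*(k**2 - k + 2)/(3*k**2 + k + 2))·t_k = k*(-k**2 + k - 2).
s_(k+1) − s_k = -3*k**2 - k - 2 = t_k.
Σ_(k=2)^n t_k = s_(n+1) − s_(2) = (-n**3 - 2*n**2 - 3*n - 2) − (-8), i.e. -n**3 - 2*n**2 - 3*n + 6.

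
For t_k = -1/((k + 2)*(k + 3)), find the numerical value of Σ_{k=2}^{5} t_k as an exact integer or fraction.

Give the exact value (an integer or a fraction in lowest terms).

Step 1: r(k) = (k + 2)/(k + 4).
A = k + 2, B = k + 4, C = 1.
Need (k + 2)·f(k+1) − (k + 3)·f(k) = 1.
d = 1 from the (1,1,0) case.
Coefficient equations give f(k) = k/2.
Then R = B(k−1)f/C = k*(k + 3)/2, so s_k = R(k)·t_k = -k/(2*k + 4).
Verify: -1/(k**2 + 5*k + 6) matches t_k.
Sum = s_(6) − s_(2); s_(6) = -3/8, s_(2) = -1/4 ⇒ -1/8.

Σ = -1/8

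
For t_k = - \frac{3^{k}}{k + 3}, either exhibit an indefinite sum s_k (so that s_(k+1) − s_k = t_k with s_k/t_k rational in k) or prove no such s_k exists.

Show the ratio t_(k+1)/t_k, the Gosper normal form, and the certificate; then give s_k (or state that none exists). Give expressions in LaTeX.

none (Gosper's algorithm certifies no s_k)

Ratio r(k) = 3*(k + 3)/(k + 4).
Gosper form: A/B · C(k+1)/C(k) with A=3*k + 9, B=k + 4, C=1.
Solve (3*k + 9)·f(k+1) − (k + 3)·f(k) = 1.
Degrees (1,1,0) ⇒ d ≤ -1.
deg f ≤ -1 is impossible — no certificate.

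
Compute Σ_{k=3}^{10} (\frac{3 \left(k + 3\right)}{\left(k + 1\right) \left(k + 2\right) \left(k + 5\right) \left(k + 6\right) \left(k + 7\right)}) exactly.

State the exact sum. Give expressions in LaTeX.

Ratio r(k) = (k + 1)*(k + 4)*(k + 5)/((k + 3)**2*(k + 8)).
A = k + 1, B = k + 8, C = k**3 + 10*k**2 + 33*k + 36.
Set up (k + 1)·f(k+1) − (k + 7)·f(k) − (k**3 + 10*k**2 + 33*k + 36) = 0.
Degrees (1,1,3) ⇒ d ≤ 6.
Solve for f: f(k) = k*(k + 2)*(k + 3)*(k + 4)*(k**2 + 12*k + 41)/90 (degree 6 ≤ 6).
Then R = B(k−1)f/C = k*(k + 2)*(k + 7)*(k**2 + 12*k + 41)/(90*(k + 3)), so s_k = R(k)·t_k = k*(k**2 + 12*k + 41)/(30*(k**3 + 12*k**2 + 41*k + 30)).
Δs = 3*(k + 3)/(k**5 + 21*k**4 + 163*k**3 + 567*k**2 + 844*k + 420), as required.
Telescoping: Σ = s_(11) − s_(3) = 539/16320 − (43/1440) = 31/9792.

Σ = 31/9792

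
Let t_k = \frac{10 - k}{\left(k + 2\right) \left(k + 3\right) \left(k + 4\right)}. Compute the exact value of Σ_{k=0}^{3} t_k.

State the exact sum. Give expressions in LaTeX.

Σ = 2/3

The ratio is (k - 9)*(k + 2)/((k - 10)*(k + 5)).
Gosper form: A/B · C(k+1)/C(k) with A=k + 2, B=k + 5, C=k - 10.
Set up (k + 2)·f(k+1) − (k + 4)·f(k) − (k - 10) = 0.
d = 2 from the (1,1,1) case.
A polynomial solution: f(k) = -k*(2*k + 13)/3.
Get s_k = R·t_k = k*(2*k + 13)/(3*(k + 2)*(k + 3)) with R(k) = B(k−1)f(k)/C(k) = -k*(k + 4)*(2*k + 13)/(3*(k - 10)).
Δs = (10 - k)/(k**3 + 9*k**2 + 26*k + 24), as required.
Sum = s_(4) − s_(0); s_(4) = 2/3, s_(0) = 0 ⇒ 2/3.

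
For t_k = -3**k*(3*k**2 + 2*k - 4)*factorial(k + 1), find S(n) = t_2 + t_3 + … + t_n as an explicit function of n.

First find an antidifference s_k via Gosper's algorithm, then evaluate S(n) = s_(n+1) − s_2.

S(n) = -3**(n + 1)*(n - 1)*factorial(n + 2)

Compute t_(k+1)/t_k: get 3*(3*k**3 + 14*k**2 + 17*k + 2)/(3*k**2 + 2*k - 4).
Take A(k)=3*k + 6, B(k)=1, C(k)=k**2 + 2*k/3 - 4/3.
Set up (3*k + 6)·f(k+1) − (1)·f(k) − (k**2 + 2*k/3 - 4/3) = 0.
From deg A=1, deg B=0, deg C=2: d=1.
Coefficient equations give f(k) = (k - 2)/3.
So s_k = (B(k−1)f/C)·t_k = ((k - 2)/(3*k**2 + 2*k - 4))·t_k = -3**k*(k - 2)*factorial(k + 1).
Check: Δs_k = -3**k*(3*k**2 + 2*k - 4)*factorial(k + 1). ✓
s_(n+1) = -3**(n + 1)*(n - 1)*factorial(n + 2) and s_(2) = 0, so S(n) = -3**(n + 1)*(n - 1)*factorial(n + 2).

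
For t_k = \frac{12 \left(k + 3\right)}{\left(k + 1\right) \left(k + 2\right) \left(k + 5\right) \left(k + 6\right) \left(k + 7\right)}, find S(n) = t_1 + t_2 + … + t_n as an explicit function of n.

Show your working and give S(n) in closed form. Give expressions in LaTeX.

S(n) = \frac{n \left(n^{2} + 15 n + 68\right)}{21 \left(n^{3} + 15 n^{2} + 68 n + 84\right)}

The ratio is (k + 1)*(k + 4)*(k + 5)/((k + 3)**2*(k + 8)).
Factor: A=k + 1; B=k + 8; C=k**3 + 10*k**2 + 33*k + 36.
Key eq: (k + 1)·f(k+1) = (k + 7)·f(k) + (k**3 + 10*k**2 + 33*k + 36).
Degrees (1,1,3) ⇒ d ≤ 6.
Solving with deg f ≤ 6: f(k) = k*(k + 2)*(k + 3)*(k + 4)*(k**2 + 12*k + 41)/90.
Get s_k = R·t_k = 2*k*(k**2 + 12*k + 41)/(15*(k**3 + 12*k**2 + 41*k + 30)) with R(k) = B(k−1)f(k)/C(k) = k*(k + 2)*(k + 7)*(k**2 + 12*k + 41)/(90*(k + 3)).
Check: Δs_k = 12*(k + 3)/(k**5 + 21*k**4 + 163*k**3 + 567*k**2 + 844*k + 420). ✓
s_(n+1) = 2*(n**3 + 15*n**2 + 68*n + 54)/(15*(n**3 + 15*n**2 + 68*n + 84)) and s_(1) = 3/35, so S(n) = n*(n**2 + 15*n + 68)/(21*(n**3 + 15*n**2 + 68*n + 84)).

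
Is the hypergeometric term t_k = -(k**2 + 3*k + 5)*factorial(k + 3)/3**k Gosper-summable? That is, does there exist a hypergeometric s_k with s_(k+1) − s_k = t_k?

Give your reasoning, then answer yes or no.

The ratio is (k + 4)*(3*k + (k + 1)**2 + 8)/(3*(k**2 + 3*k + 5)).
A = k/3 + 4/3, B = 1, C = k**2 + 3*k + 5.
f must satisfy (k/3 + 4/3)·f(k+1) − (1)·f(k) = k**2 + 3*k + 5.
Bound: deg f ≤ 1.
Solving with deg f ≤ 1: f(k) = 3*(k + 1).
Certificate R = B(k−1)f/C = 3*(k + 1)/(k**2 + 3*k + 5) gives s_k = -3**(1 - k)*(k + 1)*factorial(k + 3).
Δs = -(k**2 + 3*k + 5)*factorial(k + 3)/3**k, as required.

Yes. s_k = -3**(1 - k)*(k + 1)*factorial(k + 3).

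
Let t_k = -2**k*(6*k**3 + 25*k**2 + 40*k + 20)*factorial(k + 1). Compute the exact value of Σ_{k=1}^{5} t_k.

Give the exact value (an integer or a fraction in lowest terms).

t_(k+1)/t_k = 2*(6*k**4 + 55*k**3 + 194*k**2 + 307*k + 182)/(6*k**3 + 25*k**2 + 40*k + 20).
Factor: A=2*k + 4; B=1; C=k**3 + 25*k**2/6 + 20*k/3 + 10/3.
f must satisfy (2*k + 4)·f(k+1) − (1)·f(k) = k**3 + 25*k**2/6 + 20*k/3 + 10/3.
From deg A=1, deg B=0, deg C=3: d=2.
Coefficient equations give f(k) = k*(3*k + 2)/6.
Certificate R = B(k−1)f/C = k*(3*k + 2)/(6*k**3 + 25*k**2 + 40*k + 20) gives s_k = -2**k*k*(3*k + 2)*factorial(k + 1).
s_(k+1) − s_k = -2**k*(6*k**3 + 25*k**2 + 40*k + 20)*factorial(k + 1) = t_k.
Telescoping: Σ = s_(6) − s_(1) = -38707200 − (-20) = -38707180.

Σ = -38707180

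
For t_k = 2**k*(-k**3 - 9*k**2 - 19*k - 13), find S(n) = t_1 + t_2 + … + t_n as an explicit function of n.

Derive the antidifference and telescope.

S(n) = -2*2**n*n**3 - 12*2**n*n**2 - 20*2**n*n - 16*2**n + 16

t_(k+1)/t_k = 2*(k**3 + 12*k**2 + 40*k + 42)/(k**3 + 9*k**2 + 19*k + 13).
Gosper form: A/B · C(k+1)/C(k) with A=2, B=1, C=k**3 + 9*k**2 + 19*k + 13.
Key eq: (2)·f(k+1) = (1)·f(k) + (k**3 + 9*k**2 + 19*k + 13).
deg f ≤ 3 (via 0,0,3).
Solve for f: f(k) = (k + 3)*(k**2 + 1) (degree 3 ≤ 3).
Certificate R = B(k−1)f/C = (k + 3)*(k**2 + 1)/(k**3 + 9*k**2 + 19*k + 13) gives s_k = 2**k*(-k**3 - 3*k**2 - k - 3).
s_(k+1) − s_k = 2**k*(-k**3 - 9*k**2 - 19*k - 13) = t_k.
Σ_(k=1)^n t_k = s_(n+1) − s_(1) = (2**(n + 1)*(-n**3 - 6*n**2 - 10*n - 8)) − (-16), i.e. -2*2**n*n**3 - 12*2**n*n**2 - 20*2**n*n - 16*2**n + 16.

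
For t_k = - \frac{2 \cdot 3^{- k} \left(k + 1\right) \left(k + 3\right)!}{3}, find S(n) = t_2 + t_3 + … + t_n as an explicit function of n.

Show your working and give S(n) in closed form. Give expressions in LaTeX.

Compute t_(k+1)/t_k: get (k + 2)*(k + 4)/(3*(k + 1)).
So A=k/3 + 4/3 and B=1, with C=k + 1.
Key eq: (k/3 + 4/3)·f(k+1) = (1)·f(k) + (k + 1).
Degrees (1,0,1) ⇒ d ≤ 0.
Match coefficients ⇒ f(k) = 3.
R(k) = B(k−1)·f(k)/C(k) = 3/(k + 1); s_k = R·t_k = -2*factorial(k + 3)/3**k.
s_(k+1) − s_k = -2*(k + 1)*factorial(k + 3)/(3*3**k) = t_k.
s_(n+1) = -2*3**(-n - 1)*factorial(n + 4) and s_(2) = -80/3, so S(n) = 80/3 - 2*factorial(n + 4)/(3*3**n).

S(n) = \frac{80}{3} - \frac{2 \cdot 3^{- n} \left(n + 4\right)!}{3}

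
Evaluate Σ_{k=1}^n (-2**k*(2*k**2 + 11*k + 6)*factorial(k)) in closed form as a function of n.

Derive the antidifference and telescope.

S(n) = -2*2**n*n**2*factorial(n) - 12*2**n*n*factorial(n) - 10*2**n*factorial(n) + 10

t_(k+1)/t_k = 2*(2*k**3 + 17*k**2 + 34*k + 19)/(2*k**2 + 11*k + 6).
So A=2*k + 2 and B=1, with C=k**2 + 11*k/2 + 3.
Set up (2*k + 2)·f(k+1) − (1)·f(k) − (k**2 + 11*k/2 + 3) = 0.
Degrees (1,0,2) ⇒ d ≤ 1.
Solve for f: f(k) = (k + 4)/2 (degree 1 ≤ 1).
So s_k = (B(k−1)f/C)·t_k = ((k + 4)/(2*k**2 + 11*k + 6))·t_k = -2**k*(k + 4)*factorial(k).
s_(k+1) − s_k = -2**k*(2*k**2 + 11*k + 6)*factorial(k) = t_k.
Telescope: S(n) = s_(n+1) − s_(1) = -2**(n + 1)*(n + 5)*factorial(n + 1) − (-10) = -2*2**n*n**2*factorial(n) - 12*2**n*n*factorial(n) - 10*2**n*factorial(n) + 10.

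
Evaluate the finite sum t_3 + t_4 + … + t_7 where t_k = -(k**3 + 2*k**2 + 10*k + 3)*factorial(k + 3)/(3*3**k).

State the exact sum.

Σ = -29055760/81

Ratio r(k) = (k**4 + 9*k**3 + 37*k**2 + 84*k + 64)/(3*(k**3 + 2*k**2 + 10*k + 3)).
So A=k/3 + 4/3 and B=1, with C=k**3 + 2*k**2 + 10*k + 3.
Set up (k/3 + 4/3)·f(k+1) − (1)·f(k) − (k**3 + 2*k**2 + 10*k + 3) = 0.
From deg A=1, deg B=0, deg C=3: d=2.
Match coefficients ⇒ f(k) = 3*(k**2 - k + 3).
Then R = B(k−1)f/C = 3*(k**2 - k + 3)/(k**3 + 2*k**2 + 10*k + 3), so s_k = R(k)·t_k = -(k**2 - k + 3)*factorial(k + 3)/3**k.
Verify: -(k**3 + 2*k**2 + 10*k + 3)*factorial(k + 3)/(3*3**k) matches t_k.
Σ_(k=3)^(7) t_k = s_(8) − s_(3) = -29075200/81 − (-240) = -29055760/81.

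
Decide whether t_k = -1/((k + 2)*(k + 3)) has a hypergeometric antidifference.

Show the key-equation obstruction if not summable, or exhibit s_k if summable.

Yes. s_k = -k/(2*k + 4).

Step 1: r(k) = (k + 2)/(k + 4).
Gosper form: A/B · C(k+1)/C(k) with A=k + 2, B=k + 4, C=1.
Need (k + 2)·f(k+1) − (k + 3)·f(k) = 1.
Degrees (1,1,0) ⇒ d ≤ 1.
Match coefficients ⇒ f(k) = k/2.
Then R = B(k−1)f/C = k*(k + 3)/2, so s_k = R(k)·t_k = -k/(2*k + 4).
s_(k+1) − s_k = -1/(k**2 + 5*k + 6) = t_k.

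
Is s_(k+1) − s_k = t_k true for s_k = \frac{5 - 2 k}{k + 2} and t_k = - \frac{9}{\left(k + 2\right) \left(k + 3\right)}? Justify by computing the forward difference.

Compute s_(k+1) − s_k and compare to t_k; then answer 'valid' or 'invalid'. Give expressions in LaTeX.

s_(k+1) = (3 - 2*k)/(k + 3)
s_(k+1) − s_k = -9/(k**2 + 5*k + 6)
(s_(k+1) − s_k) − t_k = 0

valid (s_(k+1) − s_k reduces to t_k)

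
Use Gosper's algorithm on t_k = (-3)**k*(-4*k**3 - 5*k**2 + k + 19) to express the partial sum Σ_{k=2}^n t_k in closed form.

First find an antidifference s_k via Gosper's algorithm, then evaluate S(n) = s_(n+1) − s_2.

The ratio is 3*(-4*k**3 - 17*k**2 - 21*k + 11)/(4*k**3 + 5*k**2 - k - 19).
So A=-3 and B=1, with C=k**3 + 5*k**2/4 - k/4 - 19/4.
f must satisfy (-3)·f(k+1) − (1)·f(k) = k**3 + 5*k**2/4 - k/4 - 19/4.
From deg A=0, deg B=0, deg C=3: d=3.
Coefficient equations give f(k) = -(k**3 - k**2 - k - 4)/4.
Certificate R = B(k−1)f/C = -(k**3 - k**2 - k - 4)/(4*k**3 + 5*k**2 - k - 19) gives s_k = (-3)**k*(k**3 - k**2 - k - 4).
Δs = (-3)**k*(-4*k**3 - 5*k**2 + k + 19), as required.
Telescope: S(n) = s_(n+1) − s_(2) = (-3)**(n + 1)*(n**3 + 2*n**2 - 5) − (-18) = -3*(-3)**n*n**3 - 6*(-3)**n*n**2 + 15*(-3)**n + 18.

S(n) = -3*(-3)**n*n**3 - 6*(-3)**n*n**2 + 15*(-3)**n + 18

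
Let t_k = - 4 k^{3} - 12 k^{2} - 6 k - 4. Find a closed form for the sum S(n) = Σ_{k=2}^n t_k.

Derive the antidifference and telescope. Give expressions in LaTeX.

S(n) = - n^{4} - 6 n^{3} - 10 n^{2} - 9 n + 26

r(k) = (2*k**3 + 12*k**2 + 21*k + 13)/(2*k**3 + 6*k**2 + 3*k + 2) after simplifying.
So A=1 and B=1, with C=k**3 + 3*k**2 + 3*k/2 + 1.
Set up (1)·f(k+1) − (1)·f(k) − (k**3 + 3*k**2 + 3*k/2 + 1) = 0.
d = 4 from the (0,0,3) case.
Solving with deg f ≤ 4: f(k) = k*(k + 3)*(k**2 - k + 1)/4.
R(k) = B(k−1)·f(k)/C(k) = k*(k + 3)*(k**2 - k + 1)/(2*(2*k**3 + 6*k**2 + 3*k + 2)); s_k = R·t_k = k*(-k**3 - 2*k**2 + 2*k - 3).
s_(k+1) − s_k = -4*k**3 - 12*k**2 - 6*k - 4 = t_k.
Telescope: S(n) = s_(n+1) − s_(2) = -n**4 - 6*n**3 - 10*n**2 - 9*n - 4 − (-30) = -n**4 - 6*n**3 - 10*n**2 - 9*n + 26.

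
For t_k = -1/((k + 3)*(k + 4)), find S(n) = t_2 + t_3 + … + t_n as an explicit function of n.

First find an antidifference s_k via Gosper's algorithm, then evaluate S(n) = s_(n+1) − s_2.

t_(k+1)/t_k = (k + 3)/(k + 5).
Normal form (A,B,C) = (k + 3, k + 5, 1).
Set up (k + 3)·f(k+1) − (k + 4)·f(k) − (1) = 0.
d = 1 from the (1,1,0) case.
Coefficient equations give f(k) = k/3.
R(k) = B(k−1)·f(k)/C(k) = k*(k + 4)/3; s_k = R·t_k = -k/(3*k + 9).
Δs = -1/(k**2 + 7*k + 12), as required.
Telescope: S(n) = s_(n+1) − s_(2) = (-n - 1)/(3*(n + 4)) − (-2/15) = (1 - n)/(5*(n + 4)).

S(n) = (1 - n)/(5*(n + 4))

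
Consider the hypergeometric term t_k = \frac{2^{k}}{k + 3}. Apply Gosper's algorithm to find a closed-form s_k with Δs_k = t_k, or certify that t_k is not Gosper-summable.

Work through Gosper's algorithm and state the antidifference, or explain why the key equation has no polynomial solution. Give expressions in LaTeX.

none (Gosper's algorithm certifies no s_k)

Compute t_(k+1)/t_k: get 2*(k + 3)/(k + 4).
Factor: A=2*k + 6; B=k + 4; C=1.
Key eq: (2*k + 6)·f(k+1) = (k + 3)·f(k) + (1).
deg f ≤ -1 (via 1,1,0).
Bound -1 < 0, so the key equation has no polynomial solution.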